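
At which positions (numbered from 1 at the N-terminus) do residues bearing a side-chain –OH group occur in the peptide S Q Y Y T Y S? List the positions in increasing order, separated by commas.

S, T, and Y are the three residues with a side-chain hydroxyl.
Matching residues: S1, Y3, Y4, T5, Y6, S7.

1, 3, 4, 5, 6, 7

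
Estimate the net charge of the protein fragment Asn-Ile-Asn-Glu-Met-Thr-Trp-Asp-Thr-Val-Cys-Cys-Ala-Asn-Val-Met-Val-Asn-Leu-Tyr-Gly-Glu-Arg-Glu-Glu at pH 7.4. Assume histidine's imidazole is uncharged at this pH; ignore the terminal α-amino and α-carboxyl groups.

-4

The side chains ionized at physiological pH are Lys/Arg (+1) and Asp/Glu (−1); with His treated as neutral, nothing else contributes.
Positive (K, R): Arg23 → +1.
Negative (D, E): Glu4, Asp8, Glu22, Glu24, Glu25 → −5.
Net charge = (+1) + (−5) = −4.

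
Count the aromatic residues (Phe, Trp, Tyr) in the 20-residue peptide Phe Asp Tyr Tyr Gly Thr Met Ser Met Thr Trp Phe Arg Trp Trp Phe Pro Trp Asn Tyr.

10

Matching residues: Phe1, Tyr3, Tyr4, Trp11, Phe12, Trp14, Trp15, Phe16, Trp18, Tyr20.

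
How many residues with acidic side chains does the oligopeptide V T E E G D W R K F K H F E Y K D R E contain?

6

Aspartate (D) and glutamate (E) have carboxylic-acid side chains and are the acidic amino acids.
Matching residues: E3, E4, D6, E14, D17, E19.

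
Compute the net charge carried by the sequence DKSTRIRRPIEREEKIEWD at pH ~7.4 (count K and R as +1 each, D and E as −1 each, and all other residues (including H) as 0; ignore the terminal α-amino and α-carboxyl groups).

0

Positive (K, R): K2, R5, R7, R8, R12, K15 → +6.
Negative (D, E): D1, E11, E13, E14, E17, D19 → −6.
Net charge = (+6) + (−6) = 0.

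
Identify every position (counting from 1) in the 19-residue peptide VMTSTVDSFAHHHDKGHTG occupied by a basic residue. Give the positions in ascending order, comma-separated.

11, 12, 13, 15, 17

The basic amino acids are Lys (K), Arg (R), and His (H).
Matching residues: H11, H12, H13, K15, H17.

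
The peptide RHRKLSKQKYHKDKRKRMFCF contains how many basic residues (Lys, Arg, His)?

12

Matching residues: R1, H2, R3, K4, K7, K9, H11, K12, K14, R15, K16, R17.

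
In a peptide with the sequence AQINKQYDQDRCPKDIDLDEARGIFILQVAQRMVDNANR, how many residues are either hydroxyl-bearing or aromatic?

Hydroxyl-bearing: S, T, Y. Aromatic: F, W, Y.
Hydroxyl-bearing residues here: Y7 (1).
Aromatic residues here: Y7, F25 (2).
Y is in both groups, so the 1 Y residue must not be double-counted.
Total = 1 + 2 − 1 = 2.

2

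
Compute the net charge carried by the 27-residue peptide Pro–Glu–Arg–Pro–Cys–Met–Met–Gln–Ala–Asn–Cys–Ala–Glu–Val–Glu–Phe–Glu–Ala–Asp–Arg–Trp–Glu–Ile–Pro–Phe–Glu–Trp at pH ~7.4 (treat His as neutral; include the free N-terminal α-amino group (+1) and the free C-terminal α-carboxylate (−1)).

-5

At pH ~7.4 the Lys and Arg side chains are protonated (+1), the Asp and Glu side chains are deprotonated (−1), and with His taken as neutral all other side chains carry no charge.
Positive (K, R): Arg3, Arg20 → +2.
Negative (D, E): Glu2, Glu13, Glu15, Glu17, Asp19, Glu22, Glu26 → −7.
The N-terminus (+1) and C-terminus (−1) cancel.
Net charge = (+2) + (−7) = −5.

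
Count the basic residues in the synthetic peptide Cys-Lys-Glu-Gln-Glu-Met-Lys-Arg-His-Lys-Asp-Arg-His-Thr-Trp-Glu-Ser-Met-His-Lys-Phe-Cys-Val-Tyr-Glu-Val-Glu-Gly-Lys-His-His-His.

K, R, and H are the three residues with basic side chains (ε-amine, guanidinium, and imidazole respectively).
Matching residues: Lys2, Lys7, Arg8, His9, Lys10, Arg12, His13, His19, Lys20, Lys29, His30, His31, His32.

13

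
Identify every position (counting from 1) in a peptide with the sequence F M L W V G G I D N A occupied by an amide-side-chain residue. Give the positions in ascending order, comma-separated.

Matching residues: N10.

10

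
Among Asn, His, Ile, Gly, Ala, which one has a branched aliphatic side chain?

V, L, and I make up the branched-chain aliphatic group.
Of the listed options, only Ile belongs to this group.

Ile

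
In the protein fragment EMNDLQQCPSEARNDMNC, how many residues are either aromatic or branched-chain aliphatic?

Aromatic: F, W, Y. Branched-chain aliphatic: I, L, V.
Aromatic residues here: none (0).
Branched-chain aliphatic residues here: L5 (1).
The two groups share no amino acid, so total = 0 + 1 = 1.

1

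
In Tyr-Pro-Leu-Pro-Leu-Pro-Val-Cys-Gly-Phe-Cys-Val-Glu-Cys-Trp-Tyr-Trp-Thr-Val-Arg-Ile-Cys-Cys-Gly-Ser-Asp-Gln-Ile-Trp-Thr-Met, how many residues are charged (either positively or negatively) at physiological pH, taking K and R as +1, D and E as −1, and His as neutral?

3

Charged side chains at pH ~7.4: K, R (positive); D, E (negative).
Matching residues: Glu13, Arg20, Asp26.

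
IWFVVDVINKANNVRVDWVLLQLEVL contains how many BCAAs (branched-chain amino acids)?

V, L, and I make up the branched-chain aliphatic group.
Matching residues: I1, V4, V5, V7, I8, V14, V16, V19, L20, L21, L23, V25, L26.

13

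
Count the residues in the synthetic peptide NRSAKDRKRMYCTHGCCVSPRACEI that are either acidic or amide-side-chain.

3

Acidic: D, E. Amide-side-chain: N, Q.
Acidic residues here: D6, E24 (2).
Amide-side-chain residues here: N1 (1).
The two groups share no amino acid, so total = 2 + 1 = 3.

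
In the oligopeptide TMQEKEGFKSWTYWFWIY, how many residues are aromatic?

7

Phenylalanine (F), tryptophan (W), and tyrosine (Y) have aromatic ring side chains.
Matching residues: F8, W11, Y13, W14, F15, W16, Y18.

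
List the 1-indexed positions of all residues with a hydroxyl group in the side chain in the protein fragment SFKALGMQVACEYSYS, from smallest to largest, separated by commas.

Serine (S), threonine (T), and tyrosine (Y) each carry a hydroxyl group on the side chain.
Matching residues: S1, Y13, S14, Y15, S16.

1, 13, 14, 15, 16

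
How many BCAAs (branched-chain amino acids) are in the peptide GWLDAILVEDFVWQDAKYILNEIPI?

9

The BCAAs are Val, Leu, and Ile — aliphatic side chains with a branch point.
Matching residues: L3, I6, L7, V8, V12, I19, L20, I23, I25.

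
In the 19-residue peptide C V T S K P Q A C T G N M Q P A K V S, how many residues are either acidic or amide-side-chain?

3

Acidic: D, E. Amide-side-chain: N, Q.
Acidic residues here: none (0).
Amide-side-chain residues here: Q7, N12, Q14 (3).
The two groups share no amino acid, so total = 0 + 3 = 3.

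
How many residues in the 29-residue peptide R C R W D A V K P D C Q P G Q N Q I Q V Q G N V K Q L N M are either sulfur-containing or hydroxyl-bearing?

3

Sulfur-containing: C, M. Hydroxyl-bearing: S, T, Y.
Sulfur-containing residues here: C2, C11, M29 (3).
Hydroxyl-bearing residues here: none (0).
The two groups share no amino acid, so total = 3 + 0 = 3.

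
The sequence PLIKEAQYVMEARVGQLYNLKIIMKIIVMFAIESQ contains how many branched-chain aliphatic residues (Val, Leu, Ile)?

12

Matching residues: L2, I3, V9, V14, L17, L20, I22, I23, I26, I27, V28, I32.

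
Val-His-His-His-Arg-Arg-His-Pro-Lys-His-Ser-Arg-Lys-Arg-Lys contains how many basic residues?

12

The basic amino acids are Lys (K), Arg (R), and His (H).
Matching residues: His2, His3, His4, Arg5, Arg6, His7, Lys9, His10, Arg12, Lys13, Arg14, Lys15.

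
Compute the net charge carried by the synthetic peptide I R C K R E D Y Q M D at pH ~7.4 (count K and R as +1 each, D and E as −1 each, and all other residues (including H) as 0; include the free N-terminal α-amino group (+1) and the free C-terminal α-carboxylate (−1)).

0

Positive (K, R): R2, K4, R5 → +3.
Negative (D, E): E6, D7, D11 → −3.
The N-terminus (+1) and C-terminus (−1) cancel.
Net charge = (+3) + (−3) = 0.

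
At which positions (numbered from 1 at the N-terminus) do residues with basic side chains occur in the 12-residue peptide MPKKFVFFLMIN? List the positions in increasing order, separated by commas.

Lysine (K), arginine (R), and histidine (H) have basic, nitrogen-containing side chains.
Matching residues: K3, K4.

3, 4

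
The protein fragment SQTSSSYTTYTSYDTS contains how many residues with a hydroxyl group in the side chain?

S, T, and Y are the three residues with a side-chain hydroxyl.
Matching residues: S1, T3, S4, S5, S6, Y7, T8, T9, Y10, T11, S12, Y13, T15, S16.

14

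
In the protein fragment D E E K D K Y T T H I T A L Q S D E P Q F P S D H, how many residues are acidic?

Only D (aspartate) and E (glutamate) carry a side-chain carboxylic acid.
Matching residues: D1, E2, E3, D5, D17, E18, D24.

7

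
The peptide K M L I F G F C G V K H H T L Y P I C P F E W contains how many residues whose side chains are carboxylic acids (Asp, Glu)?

Matching residues: E22.

1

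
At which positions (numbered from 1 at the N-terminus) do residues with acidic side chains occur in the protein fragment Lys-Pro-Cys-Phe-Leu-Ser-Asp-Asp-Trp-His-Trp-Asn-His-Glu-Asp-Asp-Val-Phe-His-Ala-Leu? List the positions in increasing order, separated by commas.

7, 8, 14, 15, 16

Only D (aspartate) and E (glutamate) carry a side-chain carboxylic acid.
Matching residues: Asp7, Asp8, Glu14, Asp15, Asp16.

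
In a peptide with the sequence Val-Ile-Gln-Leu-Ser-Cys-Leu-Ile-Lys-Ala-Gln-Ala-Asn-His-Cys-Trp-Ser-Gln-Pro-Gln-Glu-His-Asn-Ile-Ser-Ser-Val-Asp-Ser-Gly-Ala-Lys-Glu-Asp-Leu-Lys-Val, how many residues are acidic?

4

The acidic residues are Asp (D) and Glu (E), whose side chains end in a carboxylate group.
Matching residues: Glu21, Asp28, Glu33, Asp34.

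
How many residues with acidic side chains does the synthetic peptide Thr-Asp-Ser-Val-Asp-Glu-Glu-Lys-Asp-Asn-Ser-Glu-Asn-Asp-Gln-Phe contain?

7

Aspartate (D) and glutamate (E) have carboxylic-acid side chains and are the acidic amino acids.
Matching residues: Asp2, Asp5, Glu6, Glu7, Asp9, Glu12, Asp14.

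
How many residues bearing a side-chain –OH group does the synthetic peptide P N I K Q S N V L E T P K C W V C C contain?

2

The –OH-bearing residues are Ser, Thr (aliphatic alcohols), and Tyr (phenol).
Matching residues: S6, T11.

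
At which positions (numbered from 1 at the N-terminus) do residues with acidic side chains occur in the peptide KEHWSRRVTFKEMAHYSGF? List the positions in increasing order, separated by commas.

Aspartate (D) and glutamate (E) have carboxylic-acid side chains and are the acidic amino acids.
Matching residues: E2, E12.

2, 12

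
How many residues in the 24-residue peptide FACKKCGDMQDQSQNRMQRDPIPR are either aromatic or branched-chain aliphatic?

2

Aromatic: F, W, Y. Branched-chain aliphatic: I, L, V.
Aromatic residues here: F1 (1).
Branched-chain aliphatic residues here: I22 (1).
The two groups share no amino acid, so total = 1 + 1 = 2.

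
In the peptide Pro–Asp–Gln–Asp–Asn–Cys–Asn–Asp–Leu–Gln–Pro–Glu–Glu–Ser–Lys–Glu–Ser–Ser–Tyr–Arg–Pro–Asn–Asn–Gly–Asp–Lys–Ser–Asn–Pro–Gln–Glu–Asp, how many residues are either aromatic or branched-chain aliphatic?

2

Aromatic: F, W, Y. Branched-chain aliphatic: I, L, V.
Aromatic residues here: Tyr19 (1).
Branched-chain aliphatic residues here: Leu9 (1).
The two groups share no amino acid, so total = 1 + 1 = 2.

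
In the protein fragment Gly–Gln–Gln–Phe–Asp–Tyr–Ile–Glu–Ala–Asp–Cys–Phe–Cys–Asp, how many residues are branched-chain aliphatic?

V, L, and I make up the branched-chain aliphatic group.
Matching residues: Ile7.

1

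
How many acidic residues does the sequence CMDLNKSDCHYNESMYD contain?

The acidic residues are Asp (D) and Glu (E), whose side chains end in a carboxylate group.
Matching residues: D3, D8, E13, D17.

4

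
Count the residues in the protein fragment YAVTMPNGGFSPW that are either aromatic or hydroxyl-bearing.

5

Aromatic: F, W, Y. Hydroxyl-bearing: S, T, Y.
Aromatic residues here: Y1, F10, W13 (3).
Hydroxyl-bearing residues here: Y1, T4, S11 (3).
Y is in both groups, so the 1 Y residue must not be double-counted.
Total = 3 + 3 − 1 = 5.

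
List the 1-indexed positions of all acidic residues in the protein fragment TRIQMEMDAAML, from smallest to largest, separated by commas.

6, 8

Only D (aspartate) and E (glutamate) carry a side-chain carboxylic acid.
Matching residues: E6, D8.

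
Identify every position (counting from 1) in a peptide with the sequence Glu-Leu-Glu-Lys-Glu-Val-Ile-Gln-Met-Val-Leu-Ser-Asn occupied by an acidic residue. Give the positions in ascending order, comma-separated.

Matching residues: Glu1, Glu3, Glu5.

1, 3, 5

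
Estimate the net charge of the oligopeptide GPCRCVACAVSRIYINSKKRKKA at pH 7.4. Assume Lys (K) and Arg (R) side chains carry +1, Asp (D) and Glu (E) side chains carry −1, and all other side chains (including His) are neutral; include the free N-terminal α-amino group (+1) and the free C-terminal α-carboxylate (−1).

+7

Positive (K, R): R4, R12, K18, K19, R20, K21, K22 → +7.
Negative (D, E): none → −0.
The N-terminus (+1) and C-terminus (−1) cancel.
Net charge = (+7) + (−0) = +7.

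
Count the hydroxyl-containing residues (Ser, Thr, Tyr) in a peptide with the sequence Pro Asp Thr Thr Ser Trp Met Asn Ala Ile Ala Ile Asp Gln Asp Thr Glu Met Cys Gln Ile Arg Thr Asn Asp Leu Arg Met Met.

Matching residues: Thr3, Thr4, Ser5, Thr16, Thr23.

5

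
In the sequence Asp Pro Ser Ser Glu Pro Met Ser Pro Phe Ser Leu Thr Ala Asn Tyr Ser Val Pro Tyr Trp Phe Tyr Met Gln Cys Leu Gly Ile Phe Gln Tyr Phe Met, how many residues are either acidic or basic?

2

Acidic: D, E. Basic: H, K, R.
Acidic residues here: Asp1, Glu5 (2).
Basic residues here: none (0).
The two groups share no amino acid, so total = 2 + 0 = 2.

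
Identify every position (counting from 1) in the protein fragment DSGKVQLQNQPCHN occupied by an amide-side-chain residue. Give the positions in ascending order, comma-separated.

6, 8, 9, 10, 14

The amide-side-chain residues are Asn (N) and Gln (Q).
Matching residues: Q6, Q8, N9, Q10, N14.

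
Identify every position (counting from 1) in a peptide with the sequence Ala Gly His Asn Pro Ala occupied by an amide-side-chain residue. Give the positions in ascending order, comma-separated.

Only N (asparagine) and Q (glutamine) carry a side-chain carboxamide.
Matching residues: Asn4.

4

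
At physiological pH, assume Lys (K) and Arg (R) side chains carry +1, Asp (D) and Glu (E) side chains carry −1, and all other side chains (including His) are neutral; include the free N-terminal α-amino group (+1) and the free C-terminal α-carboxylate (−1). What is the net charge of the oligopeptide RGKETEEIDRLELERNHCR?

Positive (K, R): R1, K3, R10, R15, R19 → +5.
Negative (D, E): E4, E6, E7, D9, E12, E14 → −6.
The N-terminus (+1) and C-terminus (−1) cancel.
Net charge = (+5) + (−6) = −1.

-1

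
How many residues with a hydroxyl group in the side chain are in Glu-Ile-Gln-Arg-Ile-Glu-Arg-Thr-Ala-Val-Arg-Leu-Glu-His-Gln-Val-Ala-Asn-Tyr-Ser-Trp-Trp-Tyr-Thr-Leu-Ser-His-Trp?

6

Serine (S), threonine (T), and tyrosine (Y) each carry a hydroxyl group on the side chain.
Matching residues: Thr8, Tyr19, Ser20, Tyr23, Thr24, Ser26.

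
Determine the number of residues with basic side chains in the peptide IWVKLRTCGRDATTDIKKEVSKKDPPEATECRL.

8

Lysine (K), arginine (R), and histidine (H) have basic, nitrogen-containing side chains.
Matching residues: K4, R6, R10, K17, K18, K22, K23, R32.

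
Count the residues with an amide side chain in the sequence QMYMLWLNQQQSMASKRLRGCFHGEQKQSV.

7

The amide-side-chain residues are Asn (N) and Gln (Q).
Matching residues: Q1, N8, Q9, Q10, Q11, Q26, Q28.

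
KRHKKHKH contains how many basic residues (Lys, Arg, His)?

8

Matching residues: K1, R2, H3, K4, K5, H6, K7, H8.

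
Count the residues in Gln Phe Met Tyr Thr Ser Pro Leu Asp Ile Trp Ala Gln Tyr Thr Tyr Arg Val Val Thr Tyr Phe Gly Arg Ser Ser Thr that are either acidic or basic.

Acidic: D, E. Basic: H, K, R.
Acidic residues here: Asp9 (1).
Basic residues here: Arg17, Arg24 (2).
The two groups share no amino acid, so total = 1 + 2 = 3.

3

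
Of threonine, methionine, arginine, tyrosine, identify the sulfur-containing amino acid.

Only Cys (C) and Met (M) have a sulfur atom in the side chain.
Of the listed options, only methionine belongs to this group.

methionine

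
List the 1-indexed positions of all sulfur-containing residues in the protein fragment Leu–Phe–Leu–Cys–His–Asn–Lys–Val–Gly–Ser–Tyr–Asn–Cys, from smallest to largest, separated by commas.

4, 13

The sulfur-bearing residues are cysteine (–SH) and methionine (–S–CH₃).
Matching residues: Cys4, Cys13.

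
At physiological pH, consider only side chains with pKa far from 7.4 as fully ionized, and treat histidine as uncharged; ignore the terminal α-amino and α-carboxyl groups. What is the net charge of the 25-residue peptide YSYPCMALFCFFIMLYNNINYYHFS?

0

Near pH 7.4, K and R contribute +1 each, D and E contribute −1 each, and every other side chain (His included, as stated) is uncharged.
Positive (K, R): none → +0.
Negative (D, E): none → −0.
Net charge = (+0) + (−0) = 0.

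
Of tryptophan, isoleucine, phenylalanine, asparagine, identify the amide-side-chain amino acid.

asparagine

Only N (asparagine) and Q (glutamine) carry a side-chain carboxamide.
Of the listed options, only asparagine belongs to this group.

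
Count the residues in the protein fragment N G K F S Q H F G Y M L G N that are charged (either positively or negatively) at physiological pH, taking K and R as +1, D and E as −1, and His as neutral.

1

Charged side chains at pH ~7.4: K, R (positive); D, E (negative).
Matching residues: K3.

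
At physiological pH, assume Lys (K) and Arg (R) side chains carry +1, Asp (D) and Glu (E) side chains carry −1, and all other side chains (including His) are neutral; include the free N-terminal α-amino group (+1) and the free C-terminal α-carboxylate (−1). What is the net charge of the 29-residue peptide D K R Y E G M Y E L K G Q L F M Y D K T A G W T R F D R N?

+1

Positive (K, R): K2, R3, K11, K19, R25, R28 → +6.
Negative (D, E): D1, E5, E9, D18, D27 → −5.
The N-terminus (+1) and C-terminus (−1) cancel.
Net charge = (+6) + (−5) = +1.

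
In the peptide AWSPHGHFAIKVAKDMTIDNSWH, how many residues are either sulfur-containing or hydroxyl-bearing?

4

Sulfur-containing: C, M. Hydroxyl-bearing: S, T, Y.
Sulfur-containing residues here: M16 (1).
Hydroxyl-bearing residues here: S3, T17, S21 (3).
The two groups share no amino acid, so total = 1 + 3 = 4.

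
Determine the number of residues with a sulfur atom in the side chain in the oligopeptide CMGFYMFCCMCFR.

Only Cys (C) and Met (M) have a sulfur atom in the side chain.
Matching residues: C1, M2, M6, C8, C9, M10, C11.

7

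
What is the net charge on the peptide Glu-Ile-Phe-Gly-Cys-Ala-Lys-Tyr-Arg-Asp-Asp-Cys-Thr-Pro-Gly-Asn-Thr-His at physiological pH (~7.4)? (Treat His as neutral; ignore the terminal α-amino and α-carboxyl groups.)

Near pH 7.4, K and R contribute +1 each, D and E contribute −1 each, and every other side chain (His included, as stated) is uncharged.
Positive (K, R): Lys7, Arg9 → +2.
Negative (D, E): Glu1, Asp10, Asp11 → −3.
Net charge = (+2) + (−3) = −1.

-1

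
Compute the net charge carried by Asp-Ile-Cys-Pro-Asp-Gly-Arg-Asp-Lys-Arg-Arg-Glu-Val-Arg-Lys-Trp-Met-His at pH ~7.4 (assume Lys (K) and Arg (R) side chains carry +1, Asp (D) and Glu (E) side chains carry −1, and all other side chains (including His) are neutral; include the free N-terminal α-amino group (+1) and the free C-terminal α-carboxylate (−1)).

Positive (K, R): Arg7, Lys9, Arg10, Arg11, Arg14, Lys15 → +6.
Negative (D, E): Asp1, Asp5, Asp8, Glu12 → −4.
The N-terminus (+1) and C-terminus (−1) cancel.
Net charge = (+6) + (−4) = +2.

+2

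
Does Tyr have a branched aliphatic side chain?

No

The BCAAs are Val, Leu, and Ile — aliphatic side chains with a branch point.
Tyrosine is not in this group.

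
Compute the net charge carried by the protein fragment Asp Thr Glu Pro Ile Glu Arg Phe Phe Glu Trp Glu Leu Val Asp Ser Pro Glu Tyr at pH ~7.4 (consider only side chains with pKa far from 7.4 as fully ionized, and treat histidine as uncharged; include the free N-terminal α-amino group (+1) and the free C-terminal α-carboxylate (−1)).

-6

At pH ~7.4 the Lys and Arg side chains are protonated (+1), the Asp and Glu side chains are deprotonated (−1), and with His taken as neutral all other side chains carry no charge.
Positive (K, R): Arg7 → +1.
Negative (D, E): Asp1, Glu3, Glu6, Glu10, Glu12, Asp15, Glu18 → −7.
The N-terminus (+1) and C-terminus (−1) cancel.
Net charge = (+1) + (−7) = −6.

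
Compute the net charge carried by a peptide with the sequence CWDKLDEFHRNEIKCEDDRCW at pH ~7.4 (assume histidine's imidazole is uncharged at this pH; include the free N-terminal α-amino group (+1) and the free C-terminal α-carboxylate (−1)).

-3

At pH ~7.4 the Lys and Arg side chains are protonated (+1), the Asp and Glu side chains are deprotonated (−1), and with His taken as neutral all other side chains carry no charge.
Positive (K, R): K4, R10, K14, R19 → +4.
Negative (D, E): D3, D6, E7, E12, E16, D17, D18 → −7.
The N-terminus (+1) and C-terminus (−1) cancel.
Net charge = (+4) + (−7) = −3.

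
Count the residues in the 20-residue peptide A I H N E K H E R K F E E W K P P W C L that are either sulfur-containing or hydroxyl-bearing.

Sulfur-containing: C, M. Hydroxyl-bearing: S, T, Y.
Sulfur-containing residues here: C19 (1).
Hydroxyl-bearing residues here: none (0).
The two groups share no amino acid, so total = 1 + 0 = 1.

1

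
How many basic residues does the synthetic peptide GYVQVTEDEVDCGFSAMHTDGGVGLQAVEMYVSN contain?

The basic amino acids are Lys (K), Arg (R), and His (H).
Matching residues: H18.

1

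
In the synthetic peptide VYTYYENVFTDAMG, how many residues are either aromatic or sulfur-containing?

Aromatic: F, W, Y. Sulfur-containing: C, M.
Aromatic residues here: Y2, Y4, Y5, F9 (4).
Sulfur-containing residues here: M13 (1).
The two groups share no amino acid, so total = 4 + 1 = 5.

5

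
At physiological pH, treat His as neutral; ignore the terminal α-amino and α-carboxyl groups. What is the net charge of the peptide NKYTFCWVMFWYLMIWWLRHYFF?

+2

The side chains ionized at physiological pH are Lys/Arg (+1) and Asp/Glu (−1); with His treated as neutral, nothing else contributes.
Positive (K, R): K2, R19 → +2.
Negative (D, E): none → −0.
Net charge = (+2) + (−0) = +2.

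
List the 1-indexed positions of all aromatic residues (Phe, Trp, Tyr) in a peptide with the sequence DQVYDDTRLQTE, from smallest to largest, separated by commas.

4

Matching residues: Y4.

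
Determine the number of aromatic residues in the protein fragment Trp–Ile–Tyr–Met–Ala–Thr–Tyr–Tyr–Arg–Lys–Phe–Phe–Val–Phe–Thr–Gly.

F, W, and Y each carry an aromatic ring on the side chain.
Matching residues: Trp1, Tyr3, Tyr7, Tyr8, Phe11, Phe12, Phe14.

7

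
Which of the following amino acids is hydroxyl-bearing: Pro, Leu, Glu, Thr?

Thr

Serine (S), threonine (T), and tyrosine (Y) each carry a hydroxyl group on the side chain.
Of the listed options, only Thr belongs to this group.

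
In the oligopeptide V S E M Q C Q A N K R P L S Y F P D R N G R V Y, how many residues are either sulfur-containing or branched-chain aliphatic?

5

Sulfur-containing: C, M. Branched-chain aliphatic: I, L, V.
Sulfur-containing residues here: M4, C6 (2).
Branched-chain aliphatic residues here: V1, L13, V23 (3).
The two groups share no amino acid, so total = 2 + 3 = 5.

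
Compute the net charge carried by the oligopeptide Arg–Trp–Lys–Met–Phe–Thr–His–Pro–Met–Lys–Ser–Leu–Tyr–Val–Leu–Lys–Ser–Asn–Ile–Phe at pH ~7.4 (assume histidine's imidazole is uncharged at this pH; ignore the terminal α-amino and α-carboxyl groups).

+4

The side chains ionized at physiological pH are Lys/Arg (+1) and Asp/Glu (−1); with His treated as neutral, nothing else contributes.
Positive (K, R): Arg1, Lys3, Lys10, Lys16 → +4.
Negative (D, E): none → −0.
Net charge = (+4) + (−0) = +4.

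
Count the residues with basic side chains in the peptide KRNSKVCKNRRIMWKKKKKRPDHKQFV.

14

K, R, and H are the three residues with basic side chains (ε-amine, guanidinium, and imidazole respectively).
Matching residues: K1, R2, K5, K8, R10, R11, K15, K16, K17, K18, K19, R20, H23, K24.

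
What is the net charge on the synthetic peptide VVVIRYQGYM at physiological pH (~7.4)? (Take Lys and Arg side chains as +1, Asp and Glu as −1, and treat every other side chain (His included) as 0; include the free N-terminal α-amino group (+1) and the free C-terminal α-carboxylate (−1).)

Positive (K, R): R5 → +1.
Negative (D, E): none → −0.
The N-terminus (+1) and C-terminus (−1) cancel.
Net charge = (+1) + (−0) = +1.

+1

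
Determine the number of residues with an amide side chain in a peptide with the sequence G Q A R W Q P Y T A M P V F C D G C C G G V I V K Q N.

Asparagine (N) and glutamine (Q) have uncharged amide side chains.
Matching residues: Q2, Q6, Q26, N27.

4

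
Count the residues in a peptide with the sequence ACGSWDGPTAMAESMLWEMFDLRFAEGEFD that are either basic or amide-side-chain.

1

Basic: H, K, R. Amide-side-chain: N, Q.
Basic residues here: R23 (1).
Amide-side-chain residues here: none (0).
The two groups share no amino acid, so total = 1 + 0 = 1.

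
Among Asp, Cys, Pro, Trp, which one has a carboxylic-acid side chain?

Asp

Aspartate (D) and glutamate (E) have carboxylic-acid side chains and are the acidic amino acids.
Of the listed options, only Asp belongs to this group.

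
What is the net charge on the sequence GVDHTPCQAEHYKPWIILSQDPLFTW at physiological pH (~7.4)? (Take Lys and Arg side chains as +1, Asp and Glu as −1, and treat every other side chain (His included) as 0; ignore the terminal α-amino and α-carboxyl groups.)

-2

Positive (K, R): K13 → +1.
Negative (D, E): D3, E10, D21 → −3.
Net charge = (+1) + (−3) = −2.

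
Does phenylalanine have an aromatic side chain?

The aromatic amino acids are Phe (F, benzyl), Trp (W, indole), and Tyr (Y, phenol).
Phenylalanine is in this group.

Yes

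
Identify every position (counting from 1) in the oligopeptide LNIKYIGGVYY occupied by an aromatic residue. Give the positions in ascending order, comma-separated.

5, 10, 11

Matching residues: Y5, Y10, Y11.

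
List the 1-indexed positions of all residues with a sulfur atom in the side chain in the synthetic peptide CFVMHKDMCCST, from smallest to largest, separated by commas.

The sulfur-bearing residues are cysteine (–SH) and methionine (–S–CH₃).
Matching residues: C1, M4, M8, C9, C10.

1, 4, 8, 9, 10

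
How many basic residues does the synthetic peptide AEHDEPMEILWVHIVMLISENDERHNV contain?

Lysine (K), arginine (R), and histidine (H) have basic, nitrogen-containing side chains.
Matching residues: H3, H13, R24, H25.

4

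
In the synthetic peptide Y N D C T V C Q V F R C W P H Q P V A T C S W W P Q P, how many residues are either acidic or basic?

Acidic: D, E. Basic: H, K, R.
Acidic residues here: D3 (1).
Basic residues here: R11, H15 (2).
The two groups share no amino acid, so total = 1 + 2 = 3.

3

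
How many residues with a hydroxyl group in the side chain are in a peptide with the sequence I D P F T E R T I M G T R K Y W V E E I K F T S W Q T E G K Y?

8

The –OH-bearing residues are Ser, Thr (aliphatic alcohols), and Tyr (phenol).
Matching residues: T5, T8, T12, Y15, T23, S24, T27, Y31.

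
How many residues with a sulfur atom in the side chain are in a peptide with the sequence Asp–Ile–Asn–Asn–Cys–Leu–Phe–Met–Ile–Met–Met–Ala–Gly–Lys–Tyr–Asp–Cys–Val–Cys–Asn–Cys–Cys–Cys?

Cysteine (C, thiol) and methionine (M, thioether) are the two sulfur-containing amino acids.
Matching residues: Cys5, Met8, Met10, Met11, Cys17, Cys19, Cys21, Cys22, Cys23.

9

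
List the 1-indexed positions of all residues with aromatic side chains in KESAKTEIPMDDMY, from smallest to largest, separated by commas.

14

Phenylalanine (F), tryptophan (W), and tyrosine (Y) have aromatic ring side chains.
Matching residues: Y14.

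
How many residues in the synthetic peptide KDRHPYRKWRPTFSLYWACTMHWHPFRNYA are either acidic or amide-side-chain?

2

Acidic: D, E. Amide-side-chain: N, Q.
Acidic residues here: D2 (1).
Amide-side-chain residues here: N28 (1).
The two groups share no amino acid, so total = 1 + 1 = 2.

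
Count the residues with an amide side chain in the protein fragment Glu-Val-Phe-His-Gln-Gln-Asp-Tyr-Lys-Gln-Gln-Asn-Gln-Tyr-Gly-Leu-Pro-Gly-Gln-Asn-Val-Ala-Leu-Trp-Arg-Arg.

Only N (asparagine) and Q (glutamine) carry a side-chain carboxamide.
Matching residues: Gln5, Gln6, Gln10, Gln11, Asn12, Gln13, Gln19, Asn20.

8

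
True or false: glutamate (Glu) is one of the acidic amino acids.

True

Aspartate (D) and glutamate (E) have carboxylic-acid side chains and are the acidic amino acids.
Glutamate is in this group.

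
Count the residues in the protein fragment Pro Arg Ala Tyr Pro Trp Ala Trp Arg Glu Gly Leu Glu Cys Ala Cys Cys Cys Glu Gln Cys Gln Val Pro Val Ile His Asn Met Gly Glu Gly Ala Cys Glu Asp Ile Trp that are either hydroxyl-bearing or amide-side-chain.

4

Hydroxyl-bearing: S, T, Y. Amide-side-chain: N, Q.
Hydroxyl-bearing residues here: Tyr4 (1).
Amide-side-chain residues here: Gln20, Gln22, Asn28 (3).
The two groups share no amino acid, so total = 1 + 3 = 4.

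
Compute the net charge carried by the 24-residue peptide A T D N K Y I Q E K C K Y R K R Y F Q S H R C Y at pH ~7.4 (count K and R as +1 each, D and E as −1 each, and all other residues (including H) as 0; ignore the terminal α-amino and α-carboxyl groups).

+5

Positive (K, R): K5, K10, K12, R14, K15, R16, R22 → +7.
Negative (D, E): D3, E9 → −2.
Net charge = (+7) + (−2) = +5.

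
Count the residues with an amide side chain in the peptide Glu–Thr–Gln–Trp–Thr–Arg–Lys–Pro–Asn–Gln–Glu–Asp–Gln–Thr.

4

Only N (asparagine) and Q (glutamine) carry a side-chain carboxamide.
Matching residues: Gln3, Asn9, Gln10, Gln13.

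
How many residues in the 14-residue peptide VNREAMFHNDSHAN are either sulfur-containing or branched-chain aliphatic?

Sulfur-containing: C, M. Branched-chain aliphatic: I, L, V.
Sulfur-containing residues here: M6 (1).
Branched-chain aliphatic residues here: V1 (1).
The two groups share no amino acid, so total = 1 + 1 = 2.

2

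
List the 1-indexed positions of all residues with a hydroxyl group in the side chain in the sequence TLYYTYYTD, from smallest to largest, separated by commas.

The –OH-bearing residues are Ser, Thr (aliphatic alcohols), and Tyr (phenol).
Matching residues: T1, Y3, Y4, T5, Y6, Y7, T8.

1, 3, 4, 5, 6, 7, 8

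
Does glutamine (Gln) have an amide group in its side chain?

Yes

The amide-side-chain residues are Asn (N) and Gln (Q).
Glutamine is in this group.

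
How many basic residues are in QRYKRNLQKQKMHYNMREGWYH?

Lysine (K), arginine (R), and histidine (H) have basic, nitrogen-containing side chains.
Matching residues: R2, K4, R5, K9, K11, H13, R17, H22.

8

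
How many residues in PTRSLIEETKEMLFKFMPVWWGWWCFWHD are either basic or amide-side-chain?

Basic: H, K, R. Amide-side-chain: N, Q.
Basic residues here: R3, K10, K15, H28 (4).
Amide-side-chain residues here: none (0).
The two groups share no amino acid, so total = 4 + 0 = 4.

4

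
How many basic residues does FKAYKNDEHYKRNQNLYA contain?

The basic amino acids are Lys (K), Arg (R), and His (H).
Matching residues: K2, K5, H9, K11, R12.

5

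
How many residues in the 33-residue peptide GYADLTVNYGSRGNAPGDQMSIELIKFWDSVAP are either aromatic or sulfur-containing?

5

Aromatic: F, W, Y. Sulfur-containing: C, M.
Aromatic residues here: Y2, Y9, F27, W28 (4).
Sulfur-containing residues here: M20 (1).
The two groups share no amino acid, so total = 4 + 1 = 5.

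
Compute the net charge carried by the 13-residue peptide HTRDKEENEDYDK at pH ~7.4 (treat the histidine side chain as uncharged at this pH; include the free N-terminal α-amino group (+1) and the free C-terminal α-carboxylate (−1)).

The side chains ionized at physiological pH are Lys/Arg (+1) and Asp/Glu (−1); with His treated as neutral, nothing else contributes.
Positive (K, R): R3, K5, K13 → +3.
Negative (D, E): D4, E6, E7, E9, D10, D12 → −6.
The N-terminus (+1) and C-terminus (−1) cancel.
Net charge = (+3) + (−6) = −3.

-3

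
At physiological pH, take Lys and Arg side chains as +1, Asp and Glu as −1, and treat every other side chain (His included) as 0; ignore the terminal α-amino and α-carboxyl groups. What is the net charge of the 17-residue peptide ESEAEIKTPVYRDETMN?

Positive (K, R): K7, R12 → +2.
Negative (D, E): E1, E3, E5, D13, E14 → −5.
Net charge = (+2) + (−5) = −3.

-3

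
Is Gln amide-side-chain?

Yes

The amide-side-chain residues are Asn (N) and Gln (Q).
Glutamine is in this group.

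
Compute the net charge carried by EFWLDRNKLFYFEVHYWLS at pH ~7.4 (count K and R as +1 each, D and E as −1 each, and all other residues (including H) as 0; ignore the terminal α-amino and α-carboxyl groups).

-1

Positive (K, R): R6, K8 → +2.
Negative (D, E): E1, D5, E13 → −3.
Net charge = (+2) + (−3) = −1.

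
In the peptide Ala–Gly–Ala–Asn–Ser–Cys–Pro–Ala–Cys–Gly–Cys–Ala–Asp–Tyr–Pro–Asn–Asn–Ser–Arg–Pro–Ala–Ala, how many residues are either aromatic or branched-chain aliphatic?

Aromatic: F, W, Y. Branched-chain aliphatic: I, L, V.
Aromatic residues here: Tyr14 (1).
Branched-chain aliphatic residues here: none (0).
The two groups share no amino acid, so total = 1 + 0 = 1.

1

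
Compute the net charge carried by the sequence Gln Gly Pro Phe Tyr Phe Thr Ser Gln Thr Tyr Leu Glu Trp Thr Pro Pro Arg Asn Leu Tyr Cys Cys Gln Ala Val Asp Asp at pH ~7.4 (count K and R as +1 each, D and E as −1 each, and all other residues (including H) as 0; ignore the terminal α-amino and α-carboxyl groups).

-2

Positive (K, R): Arg18 → +1.
Negative (D, E): Glu13, Asp27, Asp28 → −3.
Net charge = (+1) + (−3) = −2.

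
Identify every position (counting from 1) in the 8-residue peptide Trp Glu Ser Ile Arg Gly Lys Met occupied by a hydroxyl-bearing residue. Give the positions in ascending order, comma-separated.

3

S, T, and Y are the three residues with a side-chain hydroxyl.
Matching residues: Ser3.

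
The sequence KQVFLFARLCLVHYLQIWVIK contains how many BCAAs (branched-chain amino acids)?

9

The BCAAs are Val, Leu, and Ile — aliphatic side chains with a branch point.
Matching residues: V3, L5, L9, L11, V12, L15, I17, V19, I20.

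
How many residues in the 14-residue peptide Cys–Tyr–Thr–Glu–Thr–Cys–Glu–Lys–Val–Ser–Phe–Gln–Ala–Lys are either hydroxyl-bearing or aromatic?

5

Hydroxyl-bearing: S, T, Y. Aromatic: F, W, Y.
Hydroxyl-bearing residues here: Tyr2, Thr3, Thr5, Ser10 (4).
Aromatic residues here: Tyr2, Phe11 (2).
Y is in both groups, so the 1 Y residue must not be double-counted.
Total = 4 + 2 − 1 = 5.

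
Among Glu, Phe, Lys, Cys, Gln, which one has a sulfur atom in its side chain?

Cys

Cysteine (C, thiol) and methionine (M, thioether) are the two sulfur-containing amino acids.
Of the listed options, only Cys belongs to this group.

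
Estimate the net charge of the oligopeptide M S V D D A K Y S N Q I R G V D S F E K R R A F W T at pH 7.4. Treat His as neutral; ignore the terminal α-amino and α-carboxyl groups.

The side chains ionized at physiological pH are Lys/Arg (+1) and Asp/Glu (−1); with His treated as neutral, nothing else contributes.
Positive (K, R): K7, R13, K20, R21, R22 → +5.
Negative (D, E): D4, D5, D16, E19 → −4.
Net charge = (+5) + (−4) = +1.

+1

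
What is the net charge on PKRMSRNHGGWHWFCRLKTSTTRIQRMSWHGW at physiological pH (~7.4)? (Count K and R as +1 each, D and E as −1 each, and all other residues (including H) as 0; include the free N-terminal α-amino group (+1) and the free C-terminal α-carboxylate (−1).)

Positive (K, R): K2, R3, R6, R16, K18, R23, R26 → +7.
Negative (D, E): none → −0.
The N-terminus (+1) and C-terminus (−1) cancel.
Net charge = (+7) + (−0) = +7.

+7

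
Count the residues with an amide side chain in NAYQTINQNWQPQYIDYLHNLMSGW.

Asparagine (N) and glutamine (Q) have uncharged amide side chains.
Matching residues: N1, Q4, N7, Q8, N9, Q11, Q13, N20.

8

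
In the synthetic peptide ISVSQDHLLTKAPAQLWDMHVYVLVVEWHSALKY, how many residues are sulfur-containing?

Only Cys (C) and Met (M) have a sulfur atom in the side chain.
Matching residues: M19.

1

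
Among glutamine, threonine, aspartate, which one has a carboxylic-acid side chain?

The acidic residues are Asp (D) and Glu (E), whose side chains end in a carboxylate group.
Of the listed options, only aspartate belongs to this group.

aspartate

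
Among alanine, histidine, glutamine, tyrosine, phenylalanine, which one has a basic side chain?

K, R, and H are the three residues with basic side chains (ε-amine, guanidinium, and imidazole respectively).
Of the listed options, only histidine belongs to this group.

histidine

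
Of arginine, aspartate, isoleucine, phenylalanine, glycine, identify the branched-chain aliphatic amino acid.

The BCAAs are Val, Leu, and Ile — aliphatic side chains with a branch point.
Of the listed options, only isoleucine belongs to this group.

isoleucine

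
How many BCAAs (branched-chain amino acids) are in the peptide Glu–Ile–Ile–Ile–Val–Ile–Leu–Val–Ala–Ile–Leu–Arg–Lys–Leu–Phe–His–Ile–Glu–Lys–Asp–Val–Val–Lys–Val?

Valine (V), leucine (L), and isoleucine (I) are the branched-chain amino acids.
Matching residues: Ile2, Ile3, Ile4, Val5, Ile6, Leu7, Val8, Ile10, Leu11, Leu14, Ile17, Val21, Val22, Val24.

14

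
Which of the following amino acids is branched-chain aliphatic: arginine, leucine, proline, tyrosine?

leucine

Valine (V), leucine (L), and isoleucine (I) are the branched-chain amino acids.
Of the listed options, only leucine belongs to this group.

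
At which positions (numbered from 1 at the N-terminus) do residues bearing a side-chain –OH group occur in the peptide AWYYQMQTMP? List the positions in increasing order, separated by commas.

3, 4, 8

Serine (S), threonine (T), and tyrosine (Y) each carry a hydroxyl group on the side chain.
Matching residues: Y3, Y4, T8.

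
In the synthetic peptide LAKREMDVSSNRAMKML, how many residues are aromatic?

0

F, W, and Y each carry an aromatic ring on the side chain.
None of the 17 residues belong to this group.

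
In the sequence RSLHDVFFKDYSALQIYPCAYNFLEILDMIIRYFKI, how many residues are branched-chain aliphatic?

The BCAAs are Val, Leu, and Ile — aliphatic side chains with a branch point.
Matching residues: L3, V6, L14, I16, L24, I26, L27, I30, I31, I36.

10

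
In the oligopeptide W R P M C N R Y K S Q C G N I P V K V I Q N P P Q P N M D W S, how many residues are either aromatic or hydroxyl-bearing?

5

Aromatic: F, W, Y. Hydroxyl-bearing: S, T, Y.
Aromatic residues here: W1, Y8, W30 (3).
Hydroxyl-bearing residues here: Y8, S10, S31 (3).
Y is in both groups, so the 1 Y residue must not be double-counted.
Total = 3 + 3 − 1 = 5.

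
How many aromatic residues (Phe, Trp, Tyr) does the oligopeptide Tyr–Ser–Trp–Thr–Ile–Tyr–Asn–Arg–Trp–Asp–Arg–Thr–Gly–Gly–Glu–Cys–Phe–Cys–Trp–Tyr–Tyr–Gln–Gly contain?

Matching residues: Tyr1, Trp3, Tyr6, Trp9, Phe17, Trp19, Tyr20, Tyr21.

8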